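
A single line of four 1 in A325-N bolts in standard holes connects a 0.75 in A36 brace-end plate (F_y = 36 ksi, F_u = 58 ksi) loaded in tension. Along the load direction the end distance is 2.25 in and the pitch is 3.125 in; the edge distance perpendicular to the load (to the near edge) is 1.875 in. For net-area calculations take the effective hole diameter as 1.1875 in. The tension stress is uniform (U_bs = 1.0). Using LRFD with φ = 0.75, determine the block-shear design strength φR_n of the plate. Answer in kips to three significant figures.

Shear plane L_v = 2.25 + 3·3.125 = 11.62 in; A_gv = 11.62 × 0.75 = 8.719 in².
A_nv = (11.62 − 3.5·1.1875) × 0.75 = 5.602 in².
A_nt = (1.875 − 0.5·1.1875) × 0.75 = 0.9609 in².
0.6 F_u A_nv = 194.9 kips; 0.6 F_y A_gv = 188.3 kips → shear yielding governs the shear term.
R_n = 188.3 + 1.0 × 58 × 0.9609 = 244.1 kips.
Design strength φR_n = 0.75 × 244.1 = 183 kips.

183 kips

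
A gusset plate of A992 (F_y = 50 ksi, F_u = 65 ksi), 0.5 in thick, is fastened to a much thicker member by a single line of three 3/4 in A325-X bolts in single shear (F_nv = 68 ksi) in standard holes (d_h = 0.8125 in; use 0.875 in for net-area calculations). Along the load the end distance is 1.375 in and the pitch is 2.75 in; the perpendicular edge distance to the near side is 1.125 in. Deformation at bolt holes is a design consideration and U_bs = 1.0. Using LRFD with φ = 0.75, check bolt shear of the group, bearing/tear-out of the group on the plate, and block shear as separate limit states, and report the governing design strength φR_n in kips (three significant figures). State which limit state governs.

Bolt shear: A_b = π·0.75²/4 = 0.4418 in²; R_n = 68 × 0.4418 × 3 × 1 = 90.12 kips → 0.75 × 90.12 = 67.6 kips.
Bearing: edge l_c = 0.9688, r_n = 37.78 kips; interior l_c = 1.938, r_n = 58.5 kips; R_n = 37.78 + 2·58.5 = 154.8 kips → 116 kips.
Block shear: A_gv = 3.438, A_nv = 2.344, A_nt = 0.3438 in²; R_n = min(0.6F_uA_nv, 0.6F_yA_gv) + U_bs·F_u·A_nt = 113.8 kips → 85.3 kips.
Bolt shear governs: 67.6 kips.

67.6 kips (bolt shear governs)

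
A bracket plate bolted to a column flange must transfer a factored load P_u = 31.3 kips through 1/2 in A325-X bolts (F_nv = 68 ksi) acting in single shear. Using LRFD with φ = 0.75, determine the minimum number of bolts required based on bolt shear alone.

4 bolts

A_b = π·0.5²/4 = 0.1963 in².
Per-bolt design strength φR_n = 0.75 × 68 × 0.1963 × 1 = 10.01 kips.
n ≥ 31.3 / 10.01 = 3.126 → use 4 bolts.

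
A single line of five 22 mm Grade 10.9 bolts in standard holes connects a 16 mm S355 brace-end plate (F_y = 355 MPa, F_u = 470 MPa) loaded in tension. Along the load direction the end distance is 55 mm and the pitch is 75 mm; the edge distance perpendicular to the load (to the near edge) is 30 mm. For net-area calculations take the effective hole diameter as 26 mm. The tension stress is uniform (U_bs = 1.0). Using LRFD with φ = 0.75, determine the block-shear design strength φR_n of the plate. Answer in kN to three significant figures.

901 kN

Shear plane L_v = 55 + 4·75 = 355 mm; A_gv = 355 × 16 = 5680 mm².
A_nv = (355 − 4.5·26) × 16 = 3808 mm².
A_nt = (30 − 0.5·26) × 16 = 272 mm².
0.6 F_u A_nv = 1074 kN; 0.6 F_y A_gv = 1210 kN → shear rupture governs the shear term.
R_n = 1074 + 1.0 × 470 × 272 / 1000 = 1202 kN.
Design strength φR_n = 0.75 × 1202 = 901 kN.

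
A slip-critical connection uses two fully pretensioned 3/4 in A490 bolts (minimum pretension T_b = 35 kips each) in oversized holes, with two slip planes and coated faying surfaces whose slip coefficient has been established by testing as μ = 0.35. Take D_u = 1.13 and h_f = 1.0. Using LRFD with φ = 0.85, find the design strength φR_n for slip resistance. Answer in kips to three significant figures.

47.1 kips

R_n = μ · D_u · h_f · T_b · n_s · n_b = 0.35 × 1.13 × 1.0 × 35 × 2 × 2 = 55.37 kips.
Design strength φR_n = 0.85 × 55.37 = 47.1 kips.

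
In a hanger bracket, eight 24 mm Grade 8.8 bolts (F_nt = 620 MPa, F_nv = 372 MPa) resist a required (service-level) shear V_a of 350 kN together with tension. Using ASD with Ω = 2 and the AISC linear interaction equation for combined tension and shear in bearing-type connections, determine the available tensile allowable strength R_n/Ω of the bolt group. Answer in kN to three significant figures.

A_b = π·24²/4 = 452.4 mm²; f_rv = 350 × 1000 / (8 × 452.4) = 96.71 MPa.
F'_nt = 1.3 F_nt − (Ω F_nt / F_nv) f_rv = 1.3·620 − (2·620/372)·96.71 = 483.6 MPa, capped at F_nt → F'_nt = 483.6 MPa.
R_n = F'_nt · A_b · n = 483.6 × 452.4 × 8 / 1000 = 1750 kN.
Allowable strength R_n/Ω = 1750 / 2 = 875 kN.

875 kN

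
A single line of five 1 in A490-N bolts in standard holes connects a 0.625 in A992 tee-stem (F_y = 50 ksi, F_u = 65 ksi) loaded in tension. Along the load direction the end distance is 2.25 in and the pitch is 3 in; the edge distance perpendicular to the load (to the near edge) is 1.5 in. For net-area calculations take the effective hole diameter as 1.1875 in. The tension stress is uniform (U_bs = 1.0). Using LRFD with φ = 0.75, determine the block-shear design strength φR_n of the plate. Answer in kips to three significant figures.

Shear plane L_v = 2.25 + 4·3 = 14.25 in; A_gv = 14.25 × 0.625 = 8.906 in².
A_nv = (14.25 − 4.5·1.1875) × 0.625 = 5.566 in².
A_nt = (1.5 − 0.5·1.1875) × 0.625 = 0.5664 in².
0.6 F_u A_nv = 217.1 kips; 0.6 F_y A_gv = 267.2 kips → shear rupture governs the shear term.
R_n = 217.1 + 1.0 × 65 × 0.5664 = 253.9 kips.
Design strength φR_n = 0.75 × 253.9 = 190 kips.

190 kips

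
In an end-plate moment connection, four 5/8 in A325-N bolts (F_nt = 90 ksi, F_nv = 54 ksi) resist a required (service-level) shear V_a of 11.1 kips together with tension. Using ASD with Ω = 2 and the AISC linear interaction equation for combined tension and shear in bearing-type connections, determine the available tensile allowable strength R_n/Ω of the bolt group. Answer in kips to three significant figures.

53.3 kips

A_b = π·0.625²/4 = 0.3068 in²; f_rv = 11.1 / (4 × 0.3068) = 9.045 ksi.
F'_nt = 1.3 F_nt − (Ω F_nt / F_nv) f_rv = 1.3·90 − (2·90/54)·9.045 = 86.85 ksi, capped at F_nt → F'_nt = 86.85 ksi.
R_n = F'_nt · A_b · n = 86.85 × 0.3068 × 4 = 106.6 kips.
Allowable strength R_n/Ω = 106.6 / 2 = 53.3 kips.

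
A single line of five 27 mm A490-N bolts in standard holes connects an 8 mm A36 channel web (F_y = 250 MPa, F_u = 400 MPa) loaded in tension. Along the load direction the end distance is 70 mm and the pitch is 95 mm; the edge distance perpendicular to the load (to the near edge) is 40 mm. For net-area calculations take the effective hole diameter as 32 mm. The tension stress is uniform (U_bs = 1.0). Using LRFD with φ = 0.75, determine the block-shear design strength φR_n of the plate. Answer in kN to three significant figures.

463 kN

Shear plane L_v = 70 + 4·95 = 450 mm; A_gv = 450 × 8 = 3600 mm².
A_nv = (450 − 4.5·32) × 8 = 2448 mm².
A_nt = (40 − 0.5·32) × 8 = 192 mm².
0.6 F_u A_nv = 587.5 kN; 0.6 F_y A_gv = 540 kN → shear yielding governs the shear term.
R_n = 540 + 1.0 × 400 × 192 / 1000 = 616.8 kN.
Design strength φR_n = 0.75 × 616.8 = 463 kN.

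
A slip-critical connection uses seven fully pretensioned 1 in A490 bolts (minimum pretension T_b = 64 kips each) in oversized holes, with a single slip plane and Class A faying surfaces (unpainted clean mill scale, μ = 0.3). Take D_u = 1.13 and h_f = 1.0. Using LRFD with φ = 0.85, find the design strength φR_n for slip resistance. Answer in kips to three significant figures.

129 kips

R_n = μ · D_u · h_f · T_b · n_s · n_b = 0.3 × 1.13 × 1.0 × 64 × 1 × 7 = 151.9 kips.
Design strength φR_n = 0.85 × 151.9 = 129 kips.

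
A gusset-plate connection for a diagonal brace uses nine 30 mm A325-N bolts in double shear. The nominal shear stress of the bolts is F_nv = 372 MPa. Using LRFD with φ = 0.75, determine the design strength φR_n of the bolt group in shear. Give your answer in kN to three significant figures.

3550 kN

A_b = π × 30² / 4 = 706.9 mm².
R_n = F_nv · A_b · n · n_s = 372 × 706.9 × 9 × 2 / 1000 = 4733 kN.
Design strength φR_n = 0.75 × 4733 = 3550 kN.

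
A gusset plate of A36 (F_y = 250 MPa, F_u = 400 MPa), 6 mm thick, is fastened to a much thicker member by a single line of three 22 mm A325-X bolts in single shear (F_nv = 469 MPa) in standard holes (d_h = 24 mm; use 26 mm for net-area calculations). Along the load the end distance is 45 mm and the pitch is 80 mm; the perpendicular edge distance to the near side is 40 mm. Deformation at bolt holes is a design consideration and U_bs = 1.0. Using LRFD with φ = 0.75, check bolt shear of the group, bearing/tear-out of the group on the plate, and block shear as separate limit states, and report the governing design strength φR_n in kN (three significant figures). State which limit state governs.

187 kN (block shear governs)

Bolt shear: A_b = π·22²/4 = 380.1 mm²; R_n = 469 × 380.1 × 3 × 1 / 1000 = 534.8 kN → 0.75 × 534.8 = 401 kN.
Bearing: edge l_c = 33, r_n = 95.04 kN; interior l_c = 56, r_n = 126.7 kN; R_n = 95.04 + 2·126.7 = 348.5 kN → 261 kN.
Block shear: A_gv = 1230, A_nv = 840, A_nt = 162 mm²; R_n = min(0.6F_uA_nv, 0.6F_yA_gv) + U_bs·F_u·A_nt = 249.3 kN → 187 kN.
Block shear governs: 187 kN.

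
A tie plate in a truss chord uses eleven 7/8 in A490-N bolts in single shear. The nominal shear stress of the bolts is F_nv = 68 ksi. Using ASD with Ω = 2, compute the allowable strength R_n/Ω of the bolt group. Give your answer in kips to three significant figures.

225 kips

A_b = π × 0.875² / 4 = 0.6013 in².
R_n = F_nv · A_b · n · n_s = 68 × 0.6013 × 11 × 1 = 449.8 kips.
Allowable strength R_n/Ω = 449.8 / 2 = 225 kips.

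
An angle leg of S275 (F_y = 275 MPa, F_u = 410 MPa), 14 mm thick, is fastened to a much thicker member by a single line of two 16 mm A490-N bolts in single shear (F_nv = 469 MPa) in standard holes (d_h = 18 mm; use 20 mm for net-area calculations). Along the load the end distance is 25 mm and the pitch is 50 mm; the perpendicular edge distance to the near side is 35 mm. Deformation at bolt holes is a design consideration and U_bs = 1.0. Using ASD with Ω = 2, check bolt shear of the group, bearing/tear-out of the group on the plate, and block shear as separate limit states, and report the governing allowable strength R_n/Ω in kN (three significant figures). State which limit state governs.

94.3 kN (bolt shear governs)

Bolt shear: A_b = π·16²/4 = 201.1 mm²; R_n = 469 × 201.1 × 2 × 1 / 1000 = 188.6 kN → 188.6 / 2 = 94.3 kN.
Bearing: edge l_c = 16, r_n = 110.2 kN; interior l_c = 32, r_n = 220.4 kN; R_n = 110.2 + 1·220.4 = 330.6 kN → 165 kN.
Block shear: A_gv = 1050, A_nv = 630, A_nt = 350 mm²; R_n = min(0.6F_uA_nv, 0.6F_yA_gv) + U_bs·F_u·A_nt = 298.5 kN → 149 kN.
Bolt shear governs: 94.3 kN.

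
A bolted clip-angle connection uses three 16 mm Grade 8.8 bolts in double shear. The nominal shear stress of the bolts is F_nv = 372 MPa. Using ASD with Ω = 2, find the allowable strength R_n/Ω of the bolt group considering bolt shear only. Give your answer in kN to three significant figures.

A_b = π × 16² / 4 = 201.1 mm².
R_n = F_nv · A_b · n · n_s = 372 × 201.1 × 3 × 2 / 1000 = 448.8 kN.
Allowable strength R_n/Ω = 448.8 / 2 = 224 kN.

224 kN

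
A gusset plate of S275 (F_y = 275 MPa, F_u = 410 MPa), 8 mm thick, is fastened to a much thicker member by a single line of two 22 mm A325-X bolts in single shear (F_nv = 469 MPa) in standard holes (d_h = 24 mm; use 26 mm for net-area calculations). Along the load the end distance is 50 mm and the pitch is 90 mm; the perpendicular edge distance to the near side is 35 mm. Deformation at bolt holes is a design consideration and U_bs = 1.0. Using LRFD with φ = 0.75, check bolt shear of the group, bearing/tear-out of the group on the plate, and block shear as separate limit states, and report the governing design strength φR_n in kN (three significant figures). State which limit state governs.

193 kN (block shear governs)

Bolt shear: A_b = π·22²/4 = 380.1 mm²; R_n = 469 × 380.1 × 2 × 1 / 1000 = 356.6 kN → 0.75 × 356.6 = 267 kN.
Bearing: edge l_c = 38, r_n = 149.6 kN; interior l_c = 66, r_n = 173.2 kN; R_n = 149.6 + 1·173.2 = 322.8 kN → 242 kN.
Block shear: A_gv = 1120, A_nv = 808, A_nt = 176 mm²; R_n = min(0.6F_uA_nv, 0.6F_yA_gv) + U_bs·F_u·A_nt = 257 kN → 193 kN.
Block shear governs: 193 kN.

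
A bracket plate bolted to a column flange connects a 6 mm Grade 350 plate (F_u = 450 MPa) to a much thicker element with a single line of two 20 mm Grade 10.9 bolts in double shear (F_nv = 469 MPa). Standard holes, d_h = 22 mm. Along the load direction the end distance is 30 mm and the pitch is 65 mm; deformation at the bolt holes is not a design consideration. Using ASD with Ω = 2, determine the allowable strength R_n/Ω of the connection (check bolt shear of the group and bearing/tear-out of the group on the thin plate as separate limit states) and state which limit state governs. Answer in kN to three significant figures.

119 kN (bearing governs)

Bolt shear: A_b = π·20²/4 = 314.2 mm²; R_n = 469 × 314.2 × 2 × 2 / 1000 = 589.4 kN → 589.4 / 2 = 295 kN.
Bearing (1.5 l_c t F_u ≤ 3.0 d t F_u): upper limit = 3.0·20·6·450 / 1000 = 162 kN.
  Edge l_c = 30 − 22/2 = 19 → r_n = 76.95 kN; interior l_c = 65 − 22 = 43 → r_n = 162 kN.
  R_n,bearing = 1·76.95 + 1·162 = 238.9 kN → 238.9 / 2 = 119 kN.
Bearing governs: 119 kN.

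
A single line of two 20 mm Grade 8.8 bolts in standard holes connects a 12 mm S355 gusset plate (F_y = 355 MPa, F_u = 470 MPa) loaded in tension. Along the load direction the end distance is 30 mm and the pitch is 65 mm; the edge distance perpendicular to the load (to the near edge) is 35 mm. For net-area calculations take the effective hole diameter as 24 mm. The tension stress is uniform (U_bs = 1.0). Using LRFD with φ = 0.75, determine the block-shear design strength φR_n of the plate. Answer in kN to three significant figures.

Shear plane L_v = 30 + 1·65 = 95 mm; A_gv = 95 × 12 = 1140 mm².
A_nv = (95 − 1.5·24) × 12 = 708 mm².
A_nt = (35 − 0.5·24) × 12 = 276 mm².
0.6 F_u A_nv = 199.7 kN; 0.6 F_y A_gv = 242.8 kN → shear rupture governs the shear term.
R_n = 199.7 + 1.0 × 470 × 276 / 1000 = 329.4 kN.
Design strength φR_n = 0.75 × 329.4 = 247 kN.

247 kN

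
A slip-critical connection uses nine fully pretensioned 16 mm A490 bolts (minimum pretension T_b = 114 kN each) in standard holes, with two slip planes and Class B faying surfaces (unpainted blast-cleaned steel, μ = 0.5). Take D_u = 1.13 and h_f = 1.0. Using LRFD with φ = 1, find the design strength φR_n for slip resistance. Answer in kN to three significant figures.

R_n = μ · D_u · h_f · T_b · n_s · n_b = 0.5 × 1.13 × 1.0 × 114 × 2 × 9 = 1159 kN.
Design strength φR_n = 1 × 1159 = 1160 kN.

1160 kN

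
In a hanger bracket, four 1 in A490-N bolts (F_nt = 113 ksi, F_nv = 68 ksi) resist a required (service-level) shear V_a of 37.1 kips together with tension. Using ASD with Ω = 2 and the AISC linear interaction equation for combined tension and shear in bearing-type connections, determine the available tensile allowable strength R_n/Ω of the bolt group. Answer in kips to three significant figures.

A_b = π·1²/4 = 0.7854 in²; f_rv = 37.1 / (4 × 0.7854) = 11.81 ksi.
F'_nt = 1.3 F_nt − (Ω F_nt / F_nv) f_rv = 1.3·113 − (2·113/68)·11.81 = 107.7 ksi, capped at F_nt → F'_nt = 107.7 ksi.
R_n = F'_nt · A_b · n = 107.7 × 0.7854 × 4 = 338.2 kips.
Allowable strength R_n/Ω = 338.2 / 2 = 169 kips.

169 kips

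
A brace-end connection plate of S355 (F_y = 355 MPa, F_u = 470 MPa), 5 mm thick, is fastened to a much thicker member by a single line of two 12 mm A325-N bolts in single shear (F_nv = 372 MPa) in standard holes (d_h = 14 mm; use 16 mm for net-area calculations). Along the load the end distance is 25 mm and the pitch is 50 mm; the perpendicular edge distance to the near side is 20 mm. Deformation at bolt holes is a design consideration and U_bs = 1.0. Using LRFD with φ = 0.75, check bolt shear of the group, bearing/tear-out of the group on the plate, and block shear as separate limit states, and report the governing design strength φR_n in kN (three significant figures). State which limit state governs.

63.1 kN (bolt shear governs)

Bolt shear: A_b = π·12²/4 = 113.1 mm²; R_n = 372 × 113.1 × 2 × 1 / 1000 = 84.14 kN → 0.75 × 84.14 = 63.1 kN.
Bearing: edge l_c = 18, r_n = 50.76 kN; interior l_c = 36, r_n = 67.68 kN; R_n = 50.76 + 1·67.68 = 118.4 kN → 88.8 kN.
Block shear: A_gv = 375, A_nv = 255, A_nt = 60 mm²; R_n = min(0.6F_uA_nv, 0.6F_yA_gv) + U_bs·F_u·A_nt = 100.1 kN → 75.1 kN.
Bolt shear governs: 63.1 kN.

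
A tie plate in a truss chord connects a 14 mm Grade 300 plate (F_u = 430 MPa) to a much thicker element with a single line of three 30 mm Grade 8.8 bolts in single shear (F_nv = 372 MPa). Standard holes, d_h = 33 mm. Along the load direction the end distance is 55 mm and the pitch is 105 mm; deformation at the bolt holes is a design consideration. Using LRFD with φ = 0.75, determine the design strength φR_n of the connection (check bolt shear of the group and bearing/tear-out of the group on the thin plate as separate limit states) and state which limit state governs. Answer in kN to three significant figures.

Bolt shear: A_b = π·30²/4 = 706.9 mm²; R_n = 372 × 706.9 × 3 × 1 / 1000 = 788.9 kN → 0.75 × 788.9 = 592 kN.
Bearing (1.2 l_c t F_u ≤ 2.4 d t F_u): upper limit = 2.4·30·14·430 / 1000 = 433.4 kN.
  Edge l_c = 55 − 33/2 = 38.5 → r_n = 278.1 kN; interior l_c = 105 − 33 = 72 → r_n = 433.4 kN.
  R_n,bearing = 1·278.1 + 2·433.4 = 1145 kN → 0.75 × 1145 = 859 kN.
Bolt shear governs: 592 kN.

592 kN (bolt shear governs)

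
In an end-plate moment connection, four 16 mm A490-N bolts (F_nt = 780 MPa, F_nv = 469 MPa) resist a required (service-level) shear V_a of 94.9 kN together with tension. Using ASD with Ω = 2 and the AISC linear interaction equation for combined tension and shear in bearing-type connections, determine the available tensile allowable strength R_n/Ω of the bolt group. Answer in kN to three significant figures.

A_b = π·16²/4 = 201.1 mm²; f_rv = 94.9 × 1000 / (4 × 201.1) = 118 MPa.
F'_nt = 1.3 F_nt − (Ω F_nt / F_nv) f_rv = 1.3·780 − (2·780/469)·118 = 621.5 MPa, capped at F_nt → F'_nt = 621.5 MPa.
R_n = F'_nt · A_b · n = 621.5 × 201.1 × 4 / 1000 = 499.8 kN.
Allowable strength R_n/Ω = 499.8 / 2 = 250 kN.

250 kN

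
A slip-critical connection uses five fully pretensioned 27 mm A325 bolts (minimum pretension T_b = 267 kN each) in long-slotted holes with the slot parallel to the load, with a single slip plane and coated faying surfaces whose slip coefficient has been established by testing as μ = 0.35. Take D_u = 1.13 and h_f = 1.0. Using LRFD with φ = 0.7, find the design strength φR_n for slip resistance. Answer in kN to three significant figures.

R_n = μ · D_u · h_f · T_b · n_s · n_b = 0.35 × 1.13 × 1.0 × 267 × 1 × 5 = 528 kN.
Design strength φR_n = 0.7 × 528 = 370 kN.

370 kN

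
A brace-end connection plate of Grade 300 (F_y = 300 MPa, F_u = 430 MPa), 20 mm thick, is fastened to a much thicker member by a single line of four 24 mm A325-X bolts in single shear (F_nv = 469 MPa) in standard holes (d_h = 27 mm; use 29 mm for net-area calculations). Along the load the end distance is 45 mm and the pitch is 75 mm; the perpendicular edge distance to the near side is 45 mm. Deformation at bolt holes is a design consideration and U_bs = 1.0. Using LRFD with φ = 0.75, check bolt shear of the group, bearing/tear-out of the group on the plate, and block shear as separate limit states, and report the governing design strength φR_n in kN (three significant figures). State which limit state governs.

Bolt shear: A_b = π·24²/4 = 452.4 mm²; R_n = 469 × 452.4 × 4 × 1 / 1000 = 848.7 kN → 0.75 × 848.7 = 637 kN.
Bearing: edge l_c = 31.5, r_n = 325.1 kN; interior l_c = 48, r_n = 495.4 kN; R_n = 325.1 + 3·495.4 = 1811 kN → 1360 kN.
Block shear: A_gv = 5400, A_nv = 3370, A_nt = 610 mm²; R_n = min(0.6F_uA_nv, 0.6F_yA_gv) + U_bs·F_u·A_nt = 1132 kN → 849 kN.
Bolt shear governs: 637 kN.

637 kN (bolt shear governs)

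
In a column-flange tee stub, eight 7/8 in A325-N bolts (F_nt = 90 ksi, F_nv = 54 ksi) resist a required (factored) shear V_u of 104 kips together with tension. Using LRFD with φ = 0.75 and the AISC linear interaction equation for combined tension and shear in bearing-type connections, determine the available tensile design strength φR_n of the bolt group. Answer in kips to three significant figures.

A_b = π·0.875²/4 = 0.6013 in²; f_rv = 104 / (8 × 0.6013) = 21.62 ksi.
F'_nt = 1.3 F_nt − (F_nt / φF_nv) f_rv = 1.3·90 − (90/(0.75·54))·21.62 = 68.96 ksi, capped at F_nt → F'_nt = 68.96 ksi.
R_n = F'_nt · A_b · n = 68.96 × 0.6013 × 8 = 331.7 kips.
Design strength φR_n = 0.75 × 331.7 = 249 kips.

249 kips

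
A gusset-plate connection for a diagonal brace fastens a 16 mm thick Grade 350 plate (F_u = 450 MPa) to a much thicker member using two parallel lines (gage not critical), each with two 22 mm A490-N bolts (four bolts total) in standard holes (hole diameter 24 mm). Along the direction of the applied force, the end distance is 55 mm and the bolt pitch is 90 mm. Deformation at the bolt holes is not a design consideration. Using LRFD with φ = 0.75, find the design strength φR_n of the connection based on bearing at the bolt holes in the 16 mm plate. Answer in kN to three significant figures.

Per bolt r_n = 1.5 l_c t F_u ≤ 3.0 d t F_u; upper limit = 3.0 × 22 × 16 × 450 / 1000 = 475.2 kN.
Edge bolt: l_c = 55 − 24/2 = 43 mm → 1.5 × 43 × 16 × 450 / 1000 = 464.4 → r_n = 464.4 kN.
Interior bolts: l_c = 90 − 24 = 66 mm → 1.5 × 66 × 16 × 450 / 1000 = 712.8 → r_n = 475.2 kN.
R_n = 2 × 464.4 + 2 × 475.2 = 1879 kN.
Design strength φR_n = 0.75 × 1879 = 1410 kN.

1410 kN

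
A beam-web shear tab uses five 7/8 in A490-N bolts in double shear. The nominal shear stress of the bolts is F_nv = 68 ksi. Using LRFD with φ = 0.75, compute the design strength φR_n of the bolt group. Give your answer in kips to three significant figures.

A_b = π × 0.875² / 4 = 0.6013 in².
R_n = F_nv · A_b · n · n_s = 68 × 0.6013 × 5 × 2 = 408.9 kips.
Design strength φR_n = 0.75 × 408.9 = 307 kips.

307 kips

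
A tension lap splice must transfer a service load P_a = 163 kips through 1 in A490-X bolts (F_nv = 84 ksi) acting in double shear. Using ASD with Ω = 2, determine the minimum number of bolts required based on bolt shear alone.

A_b = π·1²/4 = 0.7854 in².
Per-bolt allowable strength R_n/Ω = 84 × 0.7854 × 2 / 2 = 65.97 kips.
n ≥ 163 / 65.97 = 2.471 → use 3 bolts.

3 bolts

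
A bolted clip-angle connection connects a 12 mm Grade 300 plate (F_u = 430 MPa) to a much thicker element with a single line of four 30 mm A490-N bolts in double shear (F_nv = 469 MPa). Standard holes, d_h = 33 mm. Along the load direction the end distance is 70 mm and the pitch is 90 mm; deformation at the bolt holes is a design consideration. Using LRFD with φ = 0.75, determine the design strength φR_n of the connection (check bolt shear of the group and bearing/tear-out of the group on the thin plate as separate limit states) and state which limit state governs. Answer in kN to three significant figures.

Bolt shear: A_b = π·30²/4 = 706.9 mm²; R_n = 469 × 706.9 × 4 × 2 / 1000 = 2652 kN → 0.75 × 2652 = 1990 kN.
Bearing (1.2 l_c t F_u ≤ 2.4 d t F_u): upper limit = 2.4·30·12·430 / 1000 = 371.5 kN.
  Edge l_c = 70 − 33/2 = 53.5 → r_n = 331.3 kN; interior l_c = 90 − 33 = 57 → r_n = 352.9 kN.
  R_n,bearing = 1·331.3 + 3·352.9 = 1390 kN → 0.75 × 1390 = 1040 kN.
Bearing governs: 1040 kN.

1040 kN (bearing governs)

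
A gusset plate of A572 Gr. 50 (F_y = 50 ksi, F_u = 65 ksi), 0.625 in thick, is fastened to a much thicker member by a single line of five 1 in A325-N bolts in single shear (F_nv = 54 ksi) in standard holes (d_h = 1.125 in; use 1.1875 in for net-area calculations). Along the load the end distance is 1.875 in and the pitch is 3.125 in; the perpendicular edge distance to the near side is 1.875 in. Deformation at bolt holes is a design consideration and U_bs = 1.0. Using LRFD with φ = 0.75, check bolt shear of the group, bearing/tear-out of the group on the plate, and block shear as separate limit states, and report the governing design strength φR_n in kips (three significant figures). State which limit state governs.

159 kips (bolt shear governs)

Bolt shear: A_b = π·1²/4 = 0.7854 in²; R_n = 54 × 0.7854 × 5 × 1 = 212.1 kips → 0.75 × 212.1 = 159 kips.
Bearing: edge l_c = 1.312, r_n = 63.98 kips; interior l_c = 2, r_n = 97.5 kips; R_n = 63.98 + 4·97.5 = 454 kips → 340 kips.
Block shear: A_gv = 8.984, A_nv = 5.645, A_nt = 0.8008 in²; R_n = min(0.6F_uA_nv, 0.6F_yA_gv) + U_bs·F_u·A_nt = 272.2 kips → 204 kips.
Bolt shear governs: 159 kips.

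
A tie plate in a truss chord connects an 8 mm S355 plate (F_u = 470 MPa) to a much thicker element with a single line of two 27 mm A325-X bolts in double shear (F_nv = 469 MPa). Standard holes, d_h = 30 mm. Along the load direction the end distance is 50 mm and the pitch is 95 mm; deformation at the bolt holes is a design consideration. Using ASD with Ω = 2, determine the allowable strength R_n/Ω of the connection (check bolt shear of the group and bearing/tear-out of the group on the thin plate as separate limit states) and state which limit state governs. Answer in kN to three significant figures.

201 kN (bearing governs)

Bolt shear: A_b = π·27²/4 = 572.6 mm²; R_n = 469 × 572.6 × 2 × 2 / 1000 = 1074 kN → 1074 / 2 = 537 kN.
Bearing (1.2 l_c t F_u ≤ 2.4 d t F_u): upper limit = 2.4·27·8·470 / 1000 = 243.6 kN.
  Edge l_c = 50 − 30/2 = 35 → r_n = 157.9 kN; interior l_c = 95 − 30 = 65 → r_n = 243.6 kN.
  R_n,bearing = 1·157.9 + 1·243.6 = 401.6 kN → 401.6 / 2 = 201 kN.
Bearing governs: 201 kN.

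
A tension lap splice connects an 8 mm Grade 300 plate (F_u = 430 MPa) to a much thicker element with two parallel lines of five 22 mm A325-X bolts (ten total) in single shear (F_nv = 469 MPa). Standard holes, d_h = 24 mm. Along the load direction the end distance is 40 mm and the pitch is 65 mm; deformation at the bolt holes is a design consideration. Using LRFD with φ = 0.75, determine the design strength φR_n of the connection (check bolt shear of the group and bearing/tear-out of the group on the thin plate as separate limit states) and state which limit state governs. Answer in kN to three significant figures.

Bolt shear: A_b = π·22²/4 = 380.1 mm²; R_n = 469 × 380.1 × 10 × 1 / 1000 = 1783 kN → 0.75 × 1783 = 1340 kN.
Bearing (1.2 l_c t F_u ≤ 2.4 d t F_u): upper limit = 2.4·22·8·430 / 1000 = 181.6 kN.
  Edge l_c = 40 − 24/2 = 28 → r_n = 115.6 kN; interior l_c = 65 − 24 = 41 → r_n = 169.2 kN.
  R_n,bearing = 2·115.6 + 8·169.2 = 1585 kN → 0.75 × 1585 = 1190 kN.
Bearing governs: 1190 kN.

1190 kN (bearing governs)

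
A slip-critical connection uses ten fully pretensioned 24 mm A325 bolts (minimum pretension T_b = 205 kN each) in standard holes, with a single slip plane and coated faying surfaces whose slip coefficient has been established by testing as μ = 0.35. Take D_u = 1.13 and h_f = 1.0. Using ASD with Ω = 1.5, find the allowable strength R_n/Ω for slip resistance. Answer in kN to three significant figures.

R_n = μ · D_u · h_f · T_b · n_s · n_b = 0.35 × 1.13 × 1.0 × 205 × 1 × 10 = 810.8 kN.
Allowable strength R_n/Ω = 810.8 / 1.5 = 541 kN.

541 kN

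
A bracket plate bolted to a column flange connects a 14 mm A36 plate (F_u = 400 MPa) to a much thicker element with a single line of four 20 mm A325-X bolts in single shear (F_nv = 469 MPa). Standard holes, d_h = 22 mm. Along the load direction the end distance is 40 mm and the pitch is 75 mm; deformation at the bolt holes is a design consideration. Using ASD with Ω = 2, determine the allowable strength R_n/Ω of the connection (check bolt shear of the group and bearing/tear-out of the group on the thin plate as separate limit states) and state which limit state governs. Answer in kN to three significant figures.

Bolt shear: A_b = π·20²/4 = 314.2 mm²; R_n = 469 × 314.2 × 4 × 1 / 1000 = 589.4 kN → 589.4 / 2 = 295 kN.
Bearing (1.2 l_c t F_u ≤ 2.4 d t F_u): upper limit = 2.4·20·14·400 / 1000 = 268.8 kN.
  Edge l_c = 40 − 22/2 = 29 → r_n = 194.9 kN; interior l_c = 75 − 22 = 53 → r_n = 268.8 kN.
  R_n,bearing = 1·194.9 + 3·268.8 = 1001 kN → 1001 / 2 = 501 kN.
Bolt shear governs: 295 kN.

295 kN (bolt shear governs)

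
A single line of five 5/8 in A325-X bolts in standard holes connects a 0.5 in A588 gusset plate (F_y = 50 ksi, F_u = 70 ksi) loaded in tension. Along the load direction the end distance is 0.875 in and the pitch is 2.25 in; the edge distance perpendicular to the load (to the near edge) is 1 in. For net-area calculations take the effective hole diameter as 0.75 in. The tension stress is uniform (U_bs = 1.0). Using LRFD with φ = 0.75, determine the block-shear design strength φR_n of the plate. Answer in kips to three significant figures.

Shear plane L_v = 0.875 + 4·2.25 = 9.875 in; A_gv = 9.875 × 0.5 = 4.938 in².
A_nv = (9.875 − 4.5·0.75) × 0.5 = 3.25 in².
A_nt = (1 − 0.5·0.75) × 0.5 = 0.3125 in².
0.6 F_u A_nv = 136.5 kips; 0.6 F_y A_gv = 148.1 kips → shear rupture governs the shear term.
R_n = 136.5 + 1.0 × 70 × 0.3125 = 158.4 kips.
Design strength φR_n = 0.75 × 158.4 = 119 kips.

119 kips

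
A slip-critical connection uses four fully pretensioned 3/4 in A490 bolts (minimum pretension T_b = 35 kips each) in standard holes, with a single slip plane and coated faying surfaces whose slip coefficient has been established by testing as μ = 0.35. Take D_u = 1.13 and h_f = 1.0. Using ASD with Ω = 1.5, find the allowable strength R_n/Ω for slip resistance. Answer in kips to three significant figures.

36.9 kips

R_n = μ · D_u · h_f · T_b · n_s · n_b = 0.35 × 1.13 × 1.0 × 35 × 1 × 4 = 55.37 kips.
Allowable strength R_n/Ω = 55.37 / 1.5 = 36.9 kips.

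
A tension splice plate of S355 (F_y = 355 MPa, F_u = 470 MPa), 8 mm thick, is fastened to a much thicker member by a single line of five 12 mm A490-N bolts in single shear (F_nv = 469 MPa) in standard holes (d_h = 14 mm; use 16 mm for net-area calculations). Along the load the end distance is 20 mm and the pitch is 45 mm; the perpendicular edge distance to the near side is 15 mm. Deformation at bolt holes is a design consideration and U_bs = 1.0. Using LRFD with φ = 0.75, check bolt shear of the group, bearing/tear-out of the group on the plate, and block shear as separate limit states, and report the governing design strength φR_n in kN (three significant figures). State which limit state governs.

199 kN (bolt shear governs)

Bolt shear: A_b = π·12²/4 = 113.1 mm²; R_n = 469 × 113.1 × 5 × 1 / 1000 = 265.2 kN → 0.75 × 265.2 = 199 kN.
Bearing: edge l_c = 13, r_n = 58.66 kN; interior l_c = 31, r_n = 108.3 kN; R_n = 58.66 + 4·108.3 = 491.8 kN → 369 kN.
Block shear: A_gv = 1600, A_nv = 1024, A_nt = 56 mm²; R_n = min(0.6F_uA_nv, 0.6F_yA_gv) + U_bs·F_u·A_nt = 315.1 kN → 236 kN.
Bolt shear governs: 199 kN.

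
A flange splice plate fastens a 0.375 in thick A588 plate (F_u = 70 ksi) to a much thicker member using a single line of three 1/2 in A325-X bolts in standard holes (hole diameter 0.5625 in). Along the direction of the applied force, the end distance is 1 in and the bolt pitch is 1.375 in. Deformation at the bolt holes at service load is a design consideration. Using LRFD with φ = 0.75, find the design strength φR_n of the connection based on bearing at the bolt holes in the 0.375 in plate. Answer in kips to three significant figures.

55.4 kips

Per bolt r_n = 1.2 l_c t F_u ≤ 2.4 d t F_u; upper limit = 2.4 × 0.5 × 0.375 × 70 = 31.5 kips.
Edge bolt: l_c = 1 − 0.5625/2 = 0.7188 in → 1.2 × 0.7188 × 0.375 × 70 = 22.64 → r_n = 22.64 kips.
Interior bolts: l_c = 1.375 − 0.5625 = 0.8125 in → 1.2 × 0.8125 × 0.375 × 70 = 25.59 → r_n = 25.59 kips.
R_n = 1 × 22.64 + 2 × 25.59 = 73.83 kips.
Design strength φR_n = 0.75 × 73.83 = 55.4 kips.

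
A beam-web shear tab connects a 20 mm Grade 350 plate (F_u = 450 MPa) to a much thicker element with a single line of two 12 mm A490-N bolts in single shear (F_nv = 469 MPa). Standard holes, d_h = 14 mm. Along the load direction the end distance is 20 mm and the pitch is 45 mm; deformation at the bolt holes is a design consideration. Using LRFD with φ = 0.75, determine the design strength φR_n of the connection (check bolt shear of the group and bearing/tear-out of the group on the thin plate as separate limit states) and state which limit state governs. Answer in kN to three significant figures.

79.6 kN (bolt shear governs)

Bolt shear: A_b = π·12²/4 = 113.1 mm²; R_n = 469 × 113.1 × 2 × 1 / 1000 = 106.1 kN → 0.75 × 106.1 = 79.6 kN.
Bearing (1.2 l_c t F_u ≤ 2.4 d t F_u): upper limit = 2.4·12·20·450 / 1000 = 259.2 kN.
  Edge l_c = 20 − 14/2 = 13 → r_n = 140.4 kN; interior l_c = 45 − 14 = 31 → r_n = 259.2 kN.
  R_n,bearing = 1·140.4 + 1·259.2 = 399.6 kN → 0.75 × 399.6 = 300 kN.
Bolt shear governs: 79.6 kN.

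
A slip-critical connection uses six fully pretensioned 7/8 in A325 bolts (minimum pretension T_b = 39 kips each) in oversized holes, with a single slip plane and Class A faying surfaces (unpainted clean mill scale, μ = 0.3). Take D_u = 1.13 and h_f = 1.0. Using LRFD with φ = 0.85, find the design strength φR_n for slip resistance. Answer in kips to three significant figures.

67.4 kips

R_n = μ · D_u · h_f · T_b · n_s · n_b = 0.3 × 1.13 × 1.0 × 39 × 1 × 6 = 79.33 kips.
Design strength φR_n = 0.85 × 79.33 = 67.4 kips.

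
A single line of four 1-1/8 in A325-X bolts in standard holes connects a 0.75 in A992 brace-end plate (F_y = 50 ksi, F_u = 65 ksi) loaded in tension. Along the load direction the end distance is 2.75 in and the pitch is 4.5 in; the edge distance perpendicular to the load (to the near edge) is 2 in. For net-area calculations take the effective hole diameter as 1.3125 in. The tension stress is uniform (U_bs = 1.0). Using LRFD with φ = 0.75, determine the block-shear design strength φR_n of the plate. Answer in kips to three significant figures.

Shear plane L_v = 2.75 + 3·4.5 = 16.25 in; A_gv = 16.25 × 0.75 = 12.19 in².
A_nv = (16.25 − 3.5·1.3125) × 0.75 = 8.742 in².
A_nt = (2 − 0.5·1.3125) × 0.75 = 1.008 in².
0.6 F_u A_nv = 340.9 kips; 0.6 F_y A_gv = 365.6 kips → shear rupture governs the shear term.
R_n = 340.9 + 1.0 × 65 × 1.008 = 406.5 kips.
Design strength φR_n = 0.75 × 406.5 = 305 kips.

305 kips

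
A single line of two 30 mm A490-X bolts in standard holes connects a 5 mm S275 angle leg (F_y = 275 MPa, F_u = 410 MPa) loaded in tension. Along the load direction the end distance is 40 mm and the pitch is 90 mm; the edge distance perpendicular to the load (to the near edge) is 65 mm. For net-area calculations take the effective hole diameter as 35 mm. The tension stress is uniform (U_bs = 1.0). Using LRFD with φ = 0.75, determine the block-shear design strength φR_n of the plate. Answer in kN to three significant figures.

Shear plane L_v = 40 + 1·90 = 130 mm; A_gv = 130 × 5 = 650 mm².
A_nv = (130 − 1.5·35) × 5 = 387.5 mm².
A_nt = (65 − 0.5·35) × 5 = 237.5 mm².
0.6 F_u A_nv = 95.33 kN; 0.6 F_y A_gv = 107.2 kN → shear rupture governs the shear term.
R_n = 95.33 + 1.0 × 410 × 237.5 / 1000 = 192.7 kN.
Design strength φR_n = 0.75 × 192.7 = 145 kN.

145 kN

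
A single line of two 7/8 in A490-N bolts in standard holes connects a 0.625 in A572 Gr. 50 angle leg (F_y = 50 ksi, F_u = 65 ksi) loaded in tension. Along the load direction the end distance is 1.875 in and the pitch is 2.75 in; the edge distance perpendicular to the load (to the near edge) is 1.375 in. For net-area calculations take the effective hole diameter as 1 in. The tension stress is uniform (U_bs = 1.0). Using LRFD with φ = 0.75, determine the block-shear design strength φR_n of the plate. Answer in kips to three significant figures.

Shear plane L_v = 1.875 + 1·2.75 = 4.625 in; A_gv = 4.625 × 0.625 = 2.891 in².
A_nv = (4.625 − 1.5·1) × 0.625 = 1.953 in².
A_nt = (1.375 − 0.5·1) × 0.625 = 0.5469 in².
0.6 F_u A_nv = 76.17 kips; 0.6 F_y A_gv = 86.72 kips → shear rupture governs the shear term.
R_n = 76.17 + 1.0 × 65 × 0.5469 = 111.7 kips.
Design strength φR_n = 0.75 × 111.7 = 83.8 kips.

83.8 kips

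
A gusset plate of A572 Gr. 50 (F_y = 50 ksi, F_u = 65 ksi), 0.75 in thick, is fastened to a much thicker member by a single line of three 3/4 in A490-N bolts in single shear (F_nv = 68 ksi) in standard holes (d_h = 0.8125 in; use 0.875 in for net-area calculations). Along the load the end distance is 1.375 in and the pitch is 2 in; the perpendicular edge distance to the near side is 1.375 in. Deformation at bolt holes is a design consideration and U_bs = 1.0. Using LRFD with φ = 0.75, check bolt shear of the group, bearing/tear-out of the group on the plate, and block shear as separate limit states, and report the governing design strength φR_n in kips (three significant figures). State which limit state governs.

Bolt shear: A_b = π·0.75²/4 = 0.4418 in²; R_n = 68 × 0.4418 × 3 × 1 = 90.12 kips → 0.75 × 90.12 = 67.6 kips.
Bearing: edge l_c = 0.9688, r_n = 56.67 kips; interior l_c = 1.188, r_n = 69.47 kips; R_n = 56.67 + 2·69.47 = 195.6 kips → 147 kips.
Block shear: A_gv = 4.031, A_nv = 2.391, A_nt = 0.7031 in²; R_n = min(0.6F_uA_nv, 0.6F_yA_gv) + U_bs·F_u·A_nt = 138.9 kips → 104 kips.
Bolt shear governs: 67.6 kips.

67.6 kips (bolt shear governs)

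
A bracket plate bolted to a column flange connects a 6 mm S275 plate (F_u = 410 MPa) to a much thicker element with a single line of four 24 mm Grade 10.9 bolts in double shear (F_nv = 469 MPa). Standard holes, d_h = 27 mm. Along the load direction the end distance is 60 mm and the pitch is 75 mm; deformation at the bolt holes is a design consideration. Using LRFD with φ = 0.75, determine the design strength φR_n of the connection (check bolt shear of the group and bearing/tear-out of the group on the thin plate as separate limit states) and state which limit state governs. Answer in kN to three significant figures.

422 kN (bearing governs)

Bolt shear: A_b = π·24²/4 = 452.4 mm²; R_n = 469 × 452.4 × 4 × 2 / 1000 = 1697 kN → 0.75 × 1697 = 1270 kN.
Bearing (1.2 l_c t F_u ≤ 2.4 d t F_u): upper limit = 2.4·24·6·410 / 1000 = 141.7 kN.
  Edge l_c = 60 − 27/2 = 46.5 → r_n = 137.3 kN; interior l_c = 75 − 27 = 48 → r_n = 141.7 kN.
  R_n,bearing = 1·137.3 + 3·141.7 = 562.4 kN → 0.75 × 562.4 = 422 kN.
Bearing governs: 422 kN.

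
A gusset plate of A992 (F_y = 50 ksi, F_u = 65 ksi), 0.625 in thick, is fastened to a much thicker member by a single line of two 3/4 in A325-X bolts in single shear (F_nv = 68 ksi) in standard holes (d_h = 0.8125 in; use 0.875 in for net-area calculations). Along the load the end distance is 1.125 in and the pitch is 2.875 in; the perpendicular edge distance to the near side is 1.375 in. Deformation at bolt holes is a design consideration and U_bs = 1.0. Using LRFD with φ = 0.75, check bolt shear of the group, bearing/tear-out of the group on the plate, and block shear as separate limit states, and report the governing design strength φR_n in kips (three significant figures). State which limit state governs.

45.1 kips (bolt shear governs)

Bolt shear: A_b = π·0.75²/4 = 0.4418 in²; R_n = 68 × 0.4418 × 2 × 1 = 60.08 kips → 0.75 × 60.08 = 45.1 kips.
Bearing: edge l_c = 0.7188, r_n = 35.04 kips; interior l_c = 2.062, r_n = 73.12 kips; R_n = 35.04 + 1·73.12 = 108.2 kips → 81.1 kips.
Block shear: A_gv = 2.5, A_nv = 1.68, A_nt = 0.5859 in²; R_n = min(0.6F_uA_nv, 0.6F_yA_gv) + U_bs·F_u·A_nt = 103.6 kips → 77.7 kips.
Bolt shear governs: 45.1 kips.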